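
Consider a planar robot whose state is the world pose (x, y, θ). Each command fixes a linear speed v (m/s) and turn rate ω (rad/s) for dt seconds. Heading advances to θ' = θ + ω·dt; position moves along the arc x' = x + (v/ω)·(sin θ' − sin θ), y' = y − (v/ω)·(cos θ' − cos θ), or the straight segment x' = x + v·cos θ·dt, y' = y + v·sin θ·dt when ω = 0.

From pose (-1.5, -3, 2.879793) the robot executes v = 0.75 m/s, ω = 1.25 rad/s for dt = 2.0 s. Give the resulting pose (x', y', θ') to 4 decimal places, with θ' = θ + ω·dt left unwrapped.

θ' = 2.8798 + 1.25·2.0 = 5.3798
R = v/ω = 0.75/1.25 = 0.6000
x' = -1.5 + 0.6000·(sin 5.3798 − sin 2.8798) = -2.1266
y' = -3 − 0.6000·(cos 5.3798 − cos 2.8798) = -3.9509

(-2.1266, -3.9509, 5.3798)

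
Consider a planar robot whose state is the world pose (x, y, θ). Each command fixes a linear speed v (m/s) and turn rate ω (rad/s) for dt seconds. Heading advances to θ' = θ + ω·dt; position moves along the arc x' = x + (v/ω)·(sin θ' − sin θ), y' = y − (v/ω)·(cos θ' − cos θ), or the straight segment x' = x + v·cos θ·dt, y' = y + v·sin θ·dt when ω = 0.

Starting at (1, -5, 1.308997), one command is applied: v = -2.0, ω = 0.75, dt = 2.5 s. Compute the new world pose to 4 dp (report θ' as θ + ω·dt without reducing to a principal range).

θ' = 1.3090 + 0.75·2.5 = 3.1840
R = v/ω = -2.0/0.75 = -2.6667
x' = 1 + -2.6667·(sin 3.1840 − sin 1.3090) = 3.6888
y' = -5 − -2.6667·(cos 3.1840 − cos 1.3090) = -8.3545

(3.6888, -8.3545, 3.1840)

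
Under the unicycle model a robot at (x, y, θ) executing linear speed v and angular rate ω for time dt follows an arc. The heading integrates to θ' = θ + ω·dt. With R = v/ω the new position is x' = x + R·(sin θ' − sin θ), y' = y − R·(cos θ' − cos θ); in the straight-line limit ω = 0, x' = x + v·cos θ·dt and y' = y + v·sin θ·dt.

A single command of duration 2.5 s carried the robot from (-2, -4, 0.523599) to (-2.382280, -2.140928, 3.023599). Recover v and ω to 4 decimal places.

Δθ = 3.023599 − 0.523599 = 2.500000
ω = Δθ/dt = 2.500000/2.5 = 1.0000
R = −Δy/(cos θ' − cos θ) = 1.0000
v = R·ω = 1.0000·1.0000 = 1.0000

v = 1.0000, ω = 1.0000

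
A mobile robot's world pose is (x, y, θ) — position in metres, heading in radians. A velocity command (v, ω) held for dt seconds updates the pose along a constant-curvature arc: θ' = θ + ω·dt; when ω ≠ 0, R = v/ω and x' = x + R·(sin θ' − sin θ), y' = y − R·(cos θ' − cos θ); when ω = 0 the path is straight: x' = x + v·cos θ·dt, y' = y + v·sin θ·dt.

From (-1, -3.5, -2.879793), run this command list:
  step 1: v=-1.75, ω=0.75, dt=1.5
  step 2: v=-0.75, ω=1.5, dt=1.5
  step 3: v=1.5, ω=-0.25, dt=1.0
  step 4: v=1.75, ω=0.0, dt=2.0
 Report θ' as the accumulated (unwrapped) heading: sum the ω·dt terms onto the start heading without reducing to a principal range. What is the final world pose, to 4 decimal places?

(4.7509, 0.2493, 0.2452)

step 1: θ'=-1.7548 (R=-2.3333) → pose (0.6900, -1.6731, -1.7548)
step 2: θ'=0.4952 (R=-0.5000) → pose (-0.0391, -1.1417, 0.4952)
step 3: θ'=0.2452 (R=-6.0000) → pose (1.3556, -0.6004, 0.2452)
step 4: θ'=0.2452 (straight) → pose (4.7509, 0.2493, 0.2452)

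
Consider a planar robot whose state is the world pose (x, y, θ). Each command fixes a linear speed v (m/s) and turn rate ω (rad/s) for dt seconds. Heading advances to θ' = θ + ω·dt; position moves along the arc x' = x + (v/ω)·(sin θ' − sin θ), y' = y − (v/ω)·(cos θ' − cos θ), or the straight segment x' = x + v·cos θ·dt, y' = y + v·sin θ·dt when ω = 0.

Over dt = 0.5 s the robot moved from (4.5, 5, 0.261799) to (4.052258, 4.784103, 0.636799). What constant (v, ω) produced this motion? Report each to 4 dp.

v = -1.0000, ω = 0.7500

Δθ = 0.636799 − 0.261799 = 0.375000
ω = Δθ/dt = 0.375000/0.5 = 0.7500
R = Δx/(sin θ' − sin θ) = -1.3333
v = R·ω = -1.3333·0.7500 = -1.0000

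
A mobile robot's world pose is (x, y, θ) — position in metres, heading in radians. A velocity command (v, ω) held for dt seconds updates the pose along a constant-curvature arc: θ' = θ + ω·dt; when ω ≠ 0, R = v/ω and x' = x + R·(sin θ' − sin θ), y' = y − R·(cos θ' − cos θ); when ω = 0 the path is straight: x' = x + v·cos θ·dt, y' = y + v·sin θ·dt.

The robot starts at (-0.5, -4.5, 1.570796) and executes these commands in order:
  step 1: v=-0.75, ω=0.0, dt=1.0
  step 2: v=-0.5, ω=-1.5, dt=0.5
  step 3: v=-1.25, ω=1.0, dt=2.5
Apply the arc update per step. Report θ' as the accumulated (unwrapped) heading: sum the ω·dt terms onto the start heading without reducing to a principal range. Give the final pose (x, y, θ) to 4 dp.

step 1: θ'=1.5708 (straight) → pose (-0.5000, -5.2500, 1.5708)
step 2: θ'=0.8208 (R=0.3333) → pose (-0.5894, -5.4772, 0.8208)
step 3: θ'=3.3208 (R=-1.2500) → pose (0.5480, -7.5592, 3.3208)

(0.5480, -7.5592, 3.3208)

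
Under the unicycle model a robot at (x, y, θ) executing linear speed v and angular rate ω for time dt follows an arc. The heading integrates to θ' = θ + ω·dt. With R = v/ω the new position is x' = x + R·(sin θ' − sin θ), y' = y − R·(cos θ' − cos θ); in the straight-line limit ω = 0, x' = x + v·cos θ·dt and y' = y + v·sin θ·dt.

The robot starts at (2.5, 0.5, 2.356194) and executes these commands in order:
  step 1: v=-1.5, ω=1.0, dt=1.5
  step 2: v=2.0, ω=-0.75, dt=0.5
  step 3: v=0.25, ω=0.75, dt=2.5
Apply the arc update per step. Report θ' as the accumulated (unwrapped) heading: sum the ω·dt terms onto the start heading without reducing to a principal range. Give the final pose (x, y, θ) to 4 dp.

(3.5289, -0.5868, 5.3562)

step 1: θ'=3.8562 (R=-1.5000) → pose (4.5436, 0.4276, 3.8562)
step 2: θ'=3.4812 (R=-2.6667) → pose (3.6844, -0.0725, 3.4812)
step 3: θ'=5.3562 (R=0.3333) → pose (3.5289, -0.5868, 5.3562)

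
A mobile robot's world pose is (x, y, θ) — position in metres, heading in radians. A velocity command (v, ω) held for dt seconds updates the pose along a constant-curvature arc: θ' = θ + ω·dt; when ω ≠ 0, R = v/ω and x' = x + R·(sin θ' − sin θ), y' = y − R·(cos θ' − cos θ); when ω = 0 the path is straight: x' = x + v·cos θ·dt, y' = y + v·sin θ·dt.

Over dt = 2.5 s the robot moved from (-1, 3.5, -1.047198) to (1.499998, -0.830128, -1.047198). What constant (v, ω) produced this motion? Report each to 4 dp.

Δθ = -1.047198 − -1.047198 = 0.000000
ω = Δθ/dt = 0.000000/2.5 = 0.0000
ω = 0 → v = (Δx·cos θ + Δy·sin θ)/dt = 2.0000

v = 2.0000, ω = 0.0000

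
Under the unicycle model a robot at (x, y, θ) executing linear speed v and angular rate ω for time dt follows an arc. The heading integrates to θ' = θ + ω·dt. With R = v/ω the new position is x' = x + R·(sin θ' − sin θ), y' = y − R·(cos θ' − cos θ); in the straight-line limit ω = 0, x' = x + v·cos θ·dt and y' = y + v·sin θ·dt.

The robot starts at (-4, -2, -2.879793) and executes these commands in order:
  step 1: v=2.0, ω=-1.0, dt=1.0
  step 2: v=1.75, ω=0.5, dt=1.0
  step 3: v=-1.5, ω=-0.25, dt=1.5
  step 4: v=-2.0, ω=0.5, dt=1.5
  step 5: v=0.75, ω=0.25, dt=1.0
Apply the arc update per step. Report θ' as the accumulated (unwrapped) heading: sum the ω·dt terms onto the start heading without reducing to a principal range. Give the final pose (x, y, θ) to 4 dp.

step 1: θ'=-3.8798 (R=-2.0000) → pose (-5.8636, -1.5475, -3.8798)
step 2: θ'=-3.3798 (R=3.5000) → pose (-7.3931, -0.7352, -3.3798)
step 3: θ'=-3.7548 (R=6.0000) → pose (-5.3559, -1.6589, -3.7548)
step 4: θ'=-3.0048 (R=-4.0000) → pose (-2.5084, -2.3503, -3.0048)
step 5: θ'=-2.7548 (R=3.0000) → pose (-3.2310, -2.5439, -2.7548)

(-3.2310, -2.5439, -2.7548)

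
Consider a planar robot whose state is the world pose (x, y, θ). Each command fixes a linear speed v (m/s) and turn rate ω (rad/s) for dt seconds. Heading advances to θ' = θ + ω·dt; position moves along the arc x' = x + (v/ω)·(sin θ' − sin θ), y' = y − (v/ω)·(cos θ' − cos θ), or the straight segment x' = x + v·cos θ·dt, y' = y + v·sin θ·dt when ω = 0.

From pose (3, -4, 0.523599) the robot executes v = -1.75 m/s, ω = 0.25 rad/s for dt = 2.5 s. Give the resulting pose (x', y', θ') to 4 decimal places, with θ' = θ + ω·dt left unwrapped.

(0.1147, -7.1938, 1.1486)

θ' = 0.5236 + 0.25·2.5 = 1.1486
R = v/ω = -1.75/0.25 = -7.0000
x' = 3 + -7.0000·(sin 1.1486 − sin 0.5236) = 0.1147
y' = -4 − -7.0000·(cos 1.1486 − cos 0.5236) = -7.1938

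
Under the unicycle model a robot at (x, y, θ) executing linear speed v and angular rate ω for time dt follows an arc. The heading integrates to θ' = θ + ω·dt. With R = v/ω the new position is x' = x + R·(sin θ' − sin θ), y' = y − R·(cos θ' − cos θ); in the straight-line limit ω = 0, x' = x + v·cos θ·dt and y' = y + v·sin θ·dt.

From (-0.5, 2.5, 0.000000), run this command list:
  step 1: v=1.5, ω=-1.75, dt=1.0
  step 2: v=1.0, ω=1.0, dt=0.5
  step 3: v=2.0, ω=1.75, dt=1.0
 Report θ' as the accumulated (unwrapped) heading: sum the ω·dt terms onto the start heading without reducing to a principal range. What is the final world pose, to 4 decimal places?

(2.0109, 0.3539, 0.5000)

step 1: θ'=-1.7500 (R=-0.8571) → pose (0.3434, 1.4901, -1.7500)
step 2: θ'=-1.2500 (R=1.0000) → pose (0.3784, 0.9965, -1.2500)
step 3: θ'=0.5000 (R=1.1429) → pose (2.0109, 0.3539, 0.5000)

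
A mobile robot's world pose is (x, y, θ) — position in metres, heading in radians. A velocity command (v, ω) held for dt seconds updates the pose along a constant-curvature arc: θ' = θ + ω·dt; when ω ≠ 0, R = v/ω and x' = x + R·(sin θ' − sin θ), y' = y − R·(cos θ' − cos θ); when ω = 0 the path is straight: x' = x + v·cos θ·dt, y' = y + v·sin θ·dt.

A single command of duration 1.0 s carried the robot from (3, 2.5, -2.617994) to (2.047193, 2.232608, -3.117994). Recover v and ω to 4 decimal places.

v = 1.0000, ω = -0.5000

Δθ = -3.117994 − -2.617994 = -0.500000
ω = Δθ/dt = -0.500000/1.0 = -0.5000
R = Δx/(sin θ' − sin θ) = -2.0000
v = R·ω = -2.0000·-0.5000 = 1.0000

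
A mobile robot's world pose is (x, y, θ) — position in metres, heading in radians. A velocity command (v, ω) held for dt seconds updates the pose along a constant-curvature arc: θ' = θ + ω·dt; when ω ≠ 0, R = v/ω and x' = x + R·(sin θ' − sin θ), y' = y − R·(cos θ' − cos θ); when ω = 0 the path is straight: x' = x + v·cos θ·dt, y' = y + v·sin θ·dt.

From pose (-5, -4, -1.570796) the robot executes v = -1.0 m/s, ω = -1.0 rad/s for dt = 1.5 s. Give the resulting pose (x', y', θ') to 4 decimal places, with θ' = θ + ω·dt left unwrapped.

θ' = -1.5708 + -1.0·1.5 = -3.0708
R = v/ω = -1.0/-1.0 = 1.0000
x' = -5 + 1.0000·(sin -3.0708 − sin -1.5708) = -4.0707
y' = -4 − 1.0000·(cos -3.0708 − cos -1.5708) = -3.0025

(-4.0707, -3.0025, -3.0708)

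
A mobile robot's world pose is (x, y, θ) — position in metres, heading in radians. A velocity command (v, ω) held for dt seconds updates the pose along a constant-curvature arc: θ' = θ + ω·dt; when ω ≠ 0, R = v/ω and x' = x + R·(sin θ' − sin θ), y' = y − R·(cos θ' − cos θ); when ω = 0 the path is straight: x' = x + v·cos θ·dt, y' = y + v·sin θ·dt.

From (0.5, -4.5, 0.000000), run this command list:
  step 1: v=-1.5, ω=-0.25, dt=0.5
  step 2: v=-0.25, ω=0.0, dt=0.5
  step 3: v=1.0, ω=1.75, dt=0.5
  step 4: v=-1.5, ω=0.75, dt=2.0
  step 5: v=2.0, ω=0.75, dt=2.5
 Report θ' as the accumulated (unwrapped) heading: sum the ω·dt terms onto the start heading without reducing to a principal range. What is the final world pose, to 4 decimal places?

(-4.3988, -7.2058, 4.1250)

step 1: θ'=-0.1250 (R=6.0000) → pose (-0.2480, -4.4532, -0.1250)
step 2: θ'=-0.1250 (straight) → pose (-0.3721, -4.4376, -0.1250)
step 3: θ'=0.7500 (R=0.5714) → pose (0.0887, -4.2887, 0.7500)
step 4: θ'=2.2500 (R=-2.0000) → pose (-0.1042, -7.0085, 2.2500)
step 5: θ'=4.1250 (R=2.6667) → pose (-4.3988, -7.2058, 4.1250)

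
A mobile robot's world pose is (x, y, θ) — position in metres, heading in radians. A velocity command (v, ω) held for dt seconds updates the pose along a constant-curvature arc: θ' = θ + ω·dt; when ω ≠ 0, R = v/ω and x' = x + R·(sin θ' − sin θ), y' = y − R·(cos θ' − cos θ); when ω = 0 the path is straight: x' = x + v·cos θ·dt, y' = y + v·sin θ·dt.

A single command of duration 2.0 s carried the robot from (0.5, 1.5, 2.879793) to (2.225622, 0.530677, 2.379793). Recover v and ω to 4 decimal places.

v = -1.0000, ω = -0.2500

Δθ = 2.379793 − 2.879793 = -0.500000
ω = Δθ/dt = -0.500000/2.0 = -0.2500
R = Δx/(sin θ' − sin θ) = 4.0000
v = R·ω = 4.0000·-0.2500 = -1.0000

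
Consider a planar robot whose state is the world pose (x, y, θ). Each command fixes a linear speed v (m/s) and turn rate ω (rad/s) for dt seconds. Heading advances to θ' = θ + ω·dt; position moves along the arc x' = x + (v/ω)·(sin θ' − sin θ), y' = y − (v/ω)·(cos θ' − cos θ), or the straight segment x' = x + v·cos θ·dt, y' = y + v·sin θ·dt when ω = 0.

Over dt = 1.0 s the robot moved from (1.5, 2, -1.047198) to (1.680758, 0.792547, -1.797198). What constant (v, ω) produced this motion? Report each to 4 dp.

Δθ = -1.797198 − -1.047198 = -0.750000
ω = Δθ/dt = -0.750000/1.0 = -0.7500
R = −Δy/(cos θ' − cos θ) = -1.6667
v = R·ω = -1.6667·-0.7500 = 1.2500

v = 1.2500, ω = -0.7500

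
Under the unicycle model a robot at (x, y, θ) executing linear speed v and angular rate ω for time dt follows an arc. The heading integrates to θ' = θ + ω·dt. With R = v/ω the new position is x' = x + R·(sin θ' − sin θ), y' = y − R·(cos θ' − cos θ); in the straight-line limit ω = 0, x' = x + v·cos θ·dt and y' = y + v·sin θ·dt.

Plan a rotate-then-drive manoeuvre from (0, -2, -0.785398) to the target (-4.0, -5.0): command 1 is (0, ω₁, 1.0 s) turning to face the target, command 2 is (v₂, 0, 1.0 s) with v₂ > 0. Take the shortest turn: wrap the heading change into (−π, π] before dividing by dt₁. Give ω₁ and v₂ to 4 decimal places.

heading to target = atan2(-5−-2, -4−0) = -2.4981
Δθ = wrap(-2.4981 − -0.7854) = -1.7127; ω₁ = Δθ/dt₁ = -1.7127
distance = √((-4−0)² + (-5−-2)²) = 5.0000; v₂ = distance/dt₂ = 5.0000

ω₁ = -1.7127, v₂ = 5.0000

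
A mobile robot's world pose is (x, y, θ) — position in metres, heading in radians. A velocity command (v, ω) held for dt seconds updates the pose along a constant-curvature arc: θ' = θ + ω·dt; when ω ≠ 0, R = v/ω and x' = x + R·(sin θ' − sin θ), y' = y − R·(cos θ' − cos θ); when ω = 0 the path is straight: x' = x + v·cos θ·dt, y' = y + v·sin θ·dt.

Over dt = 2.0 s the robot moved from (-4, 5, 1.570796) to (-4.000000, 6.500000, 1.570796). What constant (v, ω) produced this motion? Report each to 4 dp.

Δθ = 1.570796 − 1.570796 = 0.000000
ω = Δθ/dt = 0.000000/2.0 = 0.0000
ω = 0 → v = (Δx·cos θ + Δy·sin θ)/dt = 0.7500

v = 0.7500, ω = 0.0000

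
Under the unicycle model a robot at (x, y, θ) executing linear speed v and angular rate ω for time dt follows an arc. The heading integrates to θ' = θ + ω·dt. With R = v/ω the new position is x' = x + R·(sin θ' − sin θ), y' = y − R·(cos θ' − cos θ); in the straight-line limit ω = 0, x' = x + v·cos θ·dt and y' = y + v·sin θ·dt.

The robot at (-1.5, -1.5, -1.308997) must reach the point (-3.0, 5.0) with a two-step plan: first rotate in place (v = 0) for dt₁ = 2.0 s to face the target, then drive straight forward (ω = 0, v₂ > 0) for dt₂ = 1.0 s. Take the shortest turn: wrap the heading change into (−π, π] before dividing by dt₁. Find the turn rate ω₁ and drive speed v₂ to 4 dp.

heading to target = atan2(5−-1.5, -3−-1.5) = 1.7976
Δθ = wrap(1.7976 − -1.3090) = 3.1066; ω₁ = Δθ/dt₁ = 1.5533
distance = √((-3−-1.5)² + (5−-1.5)²) = 6.6708; v₂ = distance/dt₂ = 6.6708

ω₁ = 1.5533, v₂ = 6.6708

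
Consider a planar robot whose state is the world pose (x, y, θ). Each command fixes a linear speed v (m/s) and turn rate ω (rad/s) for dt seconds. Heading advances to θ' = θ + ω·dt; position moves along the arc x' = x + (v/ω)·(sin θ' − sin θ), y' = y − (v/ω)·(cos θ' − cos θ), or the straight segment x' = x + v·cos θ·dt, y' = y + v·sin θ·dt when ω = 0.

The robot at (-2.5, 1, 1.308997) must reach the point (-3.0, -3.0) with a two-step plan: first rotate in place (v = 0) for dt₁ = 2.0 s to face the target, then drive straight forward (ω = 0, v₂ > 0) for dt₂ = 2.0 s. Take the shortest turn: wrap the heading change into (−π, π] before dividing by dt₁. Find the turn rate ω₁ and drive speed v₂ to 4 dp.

heading to target = atan2(-3−1, -3−-2.5) = -1.6952
Δθ = wrap(-1.6952 − 1.3090) = -3.0041; ω₁ = Δθ/dt₁ = -1.5021
distance = √((-3−-2.5)² + (-3−1)²) = 4.0311; v₂ = distance/dt₂ = 2.0156

ω₁ = -1.5021, v₂ = 2.0156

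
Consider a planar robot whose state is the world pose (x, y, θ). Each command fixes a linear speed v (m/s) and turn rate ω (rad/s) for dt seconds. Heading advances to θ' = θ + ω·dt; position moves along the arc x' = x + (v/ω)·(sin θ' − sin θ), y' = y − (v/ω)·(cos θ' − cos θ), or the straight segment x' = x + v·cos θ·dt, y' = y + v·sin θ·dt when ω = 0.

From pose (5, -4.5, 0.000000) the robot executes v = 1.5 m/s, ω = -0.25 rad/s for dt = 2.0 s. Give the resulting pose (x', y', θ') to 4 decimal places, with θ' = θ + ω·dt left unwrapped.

(7.8766, -5.2345, -0.5000)

θ' = 0.0000 + -0.25·2.0 = -0.5000
R = v/ω = 1.5/-0.25 = -6.0000
x' = 5 + -6.0000·(sin -0.5000 − sin 0.0000) = 7.8766
y' = -4.5 − -6.0000·(cos -0.5000 − cos 0.0000) = -5.2345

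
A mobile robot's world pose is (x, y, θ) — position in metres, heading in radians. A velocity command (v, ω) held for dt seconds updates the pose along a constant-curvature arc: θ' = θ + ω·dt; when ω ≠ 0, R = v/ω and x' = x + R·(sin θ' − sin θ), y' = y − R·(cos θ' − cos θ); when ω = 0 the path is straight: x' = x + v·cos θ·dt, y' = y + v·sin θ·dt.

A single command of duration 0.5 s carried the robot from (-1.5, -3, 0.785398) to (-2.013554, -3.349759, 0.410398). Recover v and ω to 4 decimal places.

v = -1.2500, ω = -0.7500

Δθ = 0.410398 − 0.785398 = -0.375000
ω = Δθ/dt = -0.375000/0.5 = -0.7500
R = Δx/(sin θ' − sin θ) = 1.6667
v = R·ω = 1.6667·-0.7500 = -1.2500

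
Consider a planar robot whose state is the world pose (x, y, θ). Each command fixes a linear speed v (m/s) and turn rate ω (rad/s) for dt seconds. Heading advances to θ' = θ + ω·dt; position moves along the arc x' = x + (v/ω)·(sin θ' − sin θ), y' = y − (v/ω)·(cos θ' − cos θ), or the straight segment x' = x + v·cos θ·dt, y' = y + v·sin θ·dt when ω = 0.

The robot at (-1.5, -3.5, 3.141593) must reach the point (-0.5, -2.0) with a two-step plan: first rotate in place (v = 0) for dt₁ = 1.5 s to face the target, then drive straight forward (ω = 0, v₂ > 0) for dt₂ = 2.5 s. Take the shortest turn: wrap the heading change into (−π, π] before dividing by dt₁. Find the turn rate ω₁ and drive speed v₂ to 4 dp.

ω₁ = -1.4392, v₂ = 0.7211

heading to target = atan2(-2−-3.5, -0.5−-1.5) = 0.9828
Δθ = wrap(0.9828 − 3.1416) = -2.1588; ω₁ = Δθ/dt₁ = -1.4392
distance = √((-0.5−-1.5)² + (-2−-3.5)²) = 1.8028; v₂ = distance/dt₂ = 0.7211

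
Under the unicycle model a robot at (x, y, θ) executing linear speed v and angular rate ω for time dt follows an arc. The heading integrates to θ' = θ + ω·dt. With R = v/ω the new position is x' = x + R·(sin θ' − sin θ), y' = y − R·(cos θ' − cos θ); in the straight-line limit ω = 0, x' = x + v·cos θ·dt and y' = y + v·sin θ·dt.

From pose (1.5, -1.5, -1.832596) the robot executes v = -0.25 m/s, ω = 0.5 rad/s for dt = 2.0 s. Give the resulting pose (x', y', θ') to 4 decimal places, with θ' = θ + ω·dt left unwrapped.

θ' = -1.8326 + 0.5·2.0 = -0.8326
R = v/ω = -0.25/0.5 = -0.5000
x' = 1.5 + -0.5000·(sin -0.8326 − sin -1.8326) = 1.3869
y' = -1.5 − -0.5000·(cos -0.8326 − cos -1.8326) = -1.0341

(1.3869, -1.0341, -0.8326)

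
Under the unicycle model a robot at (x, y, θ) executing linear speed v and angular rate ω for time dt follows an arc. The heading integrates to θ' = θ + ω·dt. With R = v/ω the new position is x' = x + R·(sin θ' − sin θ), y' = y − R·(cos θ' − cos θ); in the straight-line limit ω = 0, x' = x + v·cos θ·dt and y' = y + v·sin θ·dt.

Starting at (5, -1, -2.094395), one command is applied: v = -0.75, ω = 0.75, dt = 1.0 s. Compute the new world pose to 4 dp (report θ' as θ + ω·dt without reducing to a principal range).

θ' = -2.0944 + 0.75·1.0 = -1.3444
R = v/ω = -0.75/0.75 = -1.0000
x' = 5 + -1.0000·(sin -1.3444 − sin -2.0944) = 5.1085
y' = -1 − -1.0000·(cos -1.3444 − cos -2.0944) = -0.2755

(5.1085, -0.2755, -1.3444)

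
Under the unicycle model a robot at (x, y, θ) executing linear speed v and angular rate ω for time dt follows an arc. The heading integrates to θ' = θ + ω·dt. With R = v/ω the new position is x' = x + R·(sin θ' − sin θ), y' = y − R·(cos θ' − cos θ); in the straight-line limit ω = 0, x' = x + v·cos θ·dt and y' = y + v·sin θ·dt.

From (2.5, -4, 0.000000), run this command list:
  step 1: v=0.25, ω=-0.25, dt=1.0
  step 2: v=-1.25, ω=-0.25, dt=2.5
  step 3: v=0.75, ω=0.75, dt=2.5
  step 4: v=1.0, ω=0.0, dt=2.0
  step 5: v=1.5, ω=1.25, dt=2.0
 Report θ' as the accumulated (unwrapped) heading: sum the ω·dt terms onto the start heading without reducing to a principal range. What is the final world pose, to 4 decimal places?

(1.4056, 1.1642, 3.5000)

step 1: θ'=-0.2500 (R=-1.0000) → pose (2.7474, -4.0311, -0.2500)
step 2: θ'=-0.8750 (R=5.0000) → pose (0.1467, -2.3915, -0.8750)
step 3: θ'=1.0000 (R=1.0000) → pose (1.7557, -2.2908, 1.0000)
step 4: θ'=1.0000 (straight) → pose (2.8363, -0.6079, 1.0000)
step 5: θ'=3.5000 (R=1.2000) → pose (1.4056, 1.1642, 3.5000)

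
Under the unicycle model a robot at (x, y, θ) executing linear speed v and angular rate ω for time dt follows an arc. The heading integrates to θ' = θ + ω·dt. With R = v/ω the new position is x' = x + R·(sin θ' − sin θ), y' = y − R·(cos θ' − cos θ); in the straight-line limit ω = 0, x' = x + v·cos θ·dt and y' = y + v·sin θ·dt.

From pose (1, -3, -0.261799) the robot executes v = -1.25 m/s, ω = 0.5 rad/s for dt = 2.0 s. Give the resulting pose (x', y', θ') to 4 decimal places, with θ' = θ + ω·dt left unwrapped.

(-1.3294, -3.5656, 0.7382)

θ' = -0.2618 + 0.5·2.0 = 0.7382
R = v/ω = -1.25/0.5 = -2.5000
x' = 1 + -2.5000·(sin 0.7382 − sin -0.2618) = -1.3294
y' = -3 − -2.5000·(cos 0.7382 − cos -0.2618) = -3.5656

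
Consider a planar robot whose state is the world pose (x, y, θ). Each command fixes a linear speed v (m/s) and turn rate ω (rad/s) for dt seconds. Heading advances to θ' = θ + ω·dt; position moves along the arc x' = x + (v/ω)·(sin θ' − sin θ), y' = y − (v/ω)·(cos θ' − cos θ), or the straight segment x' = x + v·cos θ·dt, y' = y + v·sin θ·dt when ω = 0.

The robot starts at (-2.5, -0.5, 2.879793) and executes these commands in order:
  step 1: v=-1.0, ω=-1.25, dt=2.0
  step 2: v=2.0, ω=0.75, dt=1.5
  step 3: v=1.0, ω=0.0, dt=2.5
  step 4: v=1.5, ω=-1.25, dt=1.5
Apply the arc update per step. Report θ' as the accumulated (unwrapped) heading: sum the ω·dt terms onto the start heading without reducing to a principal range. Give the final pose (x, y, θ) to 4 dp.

step 1: θ'=0.3798 (R=0.8000) → pose (-2.4105, -2.0157, 0.3798)
step 2: θ'=1.5048 (R=2.6667) → pose (-0.7382, 0.2850, 1.5048)
step 3: θ'=1.5048 (straight) → pose (-0.5733, 2.7796, 1.5048)
step 4: θ'=-0.3702 (R=-1.2000) → pose (1.0582, 3.8191, -0.3702)

(1.0582, 3.8191, -0.3702)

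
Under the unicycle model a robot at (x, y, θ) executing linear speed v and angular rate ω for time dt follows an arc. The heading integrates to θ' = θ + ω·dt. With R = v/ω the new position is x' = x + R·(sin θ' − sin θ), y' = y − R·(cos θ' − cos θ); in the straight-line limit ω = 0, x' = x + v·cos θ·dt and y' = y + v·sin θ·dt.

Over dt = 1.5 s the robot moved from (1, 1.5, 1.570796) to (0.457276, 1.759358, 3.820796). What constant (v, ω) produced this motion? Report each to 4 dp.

v = 0.5000, ω = 1.5000

Δθ = 3.820796 − 1.570796 = 2.250000
ω = Δθ/dt = 2.250000/1.5 = 1.5000
R = Δx/(sin θ' − sin θ) = 0.3333
v = R·ω = 0.3333·1.5000 = 0.5000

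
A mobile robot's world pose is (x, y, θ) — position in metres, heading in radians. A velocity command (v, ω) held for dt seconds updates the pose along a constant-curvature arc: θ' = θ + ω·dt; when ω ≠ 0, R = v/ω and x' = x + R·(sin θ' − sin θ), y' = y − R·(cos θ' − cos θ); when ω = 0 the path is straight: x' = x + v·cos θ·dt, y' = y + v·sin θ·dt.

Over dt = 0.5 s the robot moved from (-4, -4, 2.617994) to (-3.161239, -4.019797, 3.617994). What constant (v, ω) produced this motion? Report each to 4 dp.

v = -1.7500, ω = 2.0000

Δθ = 3.617994 − 2.617994 = 1.000000
ω = Δθ/dt = 1.000000/0.5 = 2.0000
R = Δx/(sin θ' − sin θ) = -0.8750
v = R·ω = -0.8750·2.0000 = -1.7500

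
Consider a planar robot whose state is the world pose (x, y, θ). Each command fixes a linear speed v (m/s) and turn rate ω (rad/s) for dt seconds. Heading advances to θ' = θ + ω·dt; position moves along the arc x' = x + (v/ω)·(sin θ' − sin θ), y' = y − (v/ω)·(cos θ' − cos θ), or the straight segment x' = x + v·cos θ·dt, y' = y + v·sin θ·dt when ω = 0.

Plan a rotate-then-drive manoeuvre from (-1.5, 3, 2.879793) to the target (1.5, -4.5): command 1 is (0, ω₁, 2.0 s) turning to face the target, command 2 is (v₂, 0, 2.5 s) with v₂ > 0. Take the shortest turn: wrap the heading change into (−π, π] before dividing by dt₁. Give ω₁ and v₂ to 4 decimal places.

heading to target = atan2(-4.5−3, 1.5−-1.5) = -1.1903
Δθ = wrap(-1.1903 − 2.8798) = 2.2131; ω₁ = Δθ/dt₁ = 1.1066
distance = √((1.5−-1.5)² + (-4.5−3)²) = 8.0777; v₂ = distance/dt₂ = 3.2311

ω₁ = 1.1066, v₂ = 3.2311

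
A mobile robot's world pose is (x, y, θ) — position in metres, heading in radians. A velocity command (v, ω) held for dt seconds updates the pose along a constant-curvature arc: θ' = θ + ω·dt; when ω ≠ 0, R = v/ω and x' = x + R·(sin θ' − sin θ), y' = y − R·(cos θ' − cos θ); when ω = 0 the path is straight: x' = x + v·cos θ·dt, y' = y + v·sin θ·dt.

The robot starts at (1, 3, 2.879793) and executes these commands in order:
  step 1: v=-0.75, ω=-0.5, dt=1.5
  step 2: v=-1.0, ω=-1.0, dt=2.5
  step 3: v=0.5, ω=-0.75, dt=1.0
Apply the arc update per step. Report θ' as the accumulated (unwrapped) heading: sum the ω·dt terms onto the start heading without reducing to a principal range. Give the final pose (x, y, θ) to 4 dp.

(1.0328, 0.5529, -1.1202)

step 1: θ'=2.1298 (R=1.5000) → pose (1.8835, 2.3466, 2.1298)
step 2: θ'=-0.3702 (R=1.0000) → pose (0.6739, 0.8840, -0.3702)
step 3: θ'=-1.1202 (R=-0.6667) → pose (1.0328, 0.5529, -1.1202)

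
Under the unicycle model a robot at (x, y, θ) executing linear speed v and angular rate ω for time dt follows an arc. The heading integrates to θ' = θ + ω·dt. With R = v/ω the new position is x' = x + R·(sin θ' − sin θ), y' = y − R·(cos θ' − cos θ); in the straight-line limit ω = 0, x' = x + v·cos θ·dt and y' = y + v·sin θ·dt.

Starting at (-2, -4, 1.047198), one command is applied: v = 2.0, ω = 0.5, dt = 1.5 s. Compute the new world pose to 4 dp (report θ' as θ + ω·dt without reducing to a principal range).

θ' = 1.0472 + 0.5·1.5 = 1.7972
R = v/ω = 2.0/0.5 = 4.0000
x' = -2 + 4.0000·(sin 1.7972 − sin 1.0472) = -1.5662
y' = -4 − 4.0000·(cos 1.7972 − cos 1.0472) = -1.1021

(-1.5662, -1.1021, 1.7972)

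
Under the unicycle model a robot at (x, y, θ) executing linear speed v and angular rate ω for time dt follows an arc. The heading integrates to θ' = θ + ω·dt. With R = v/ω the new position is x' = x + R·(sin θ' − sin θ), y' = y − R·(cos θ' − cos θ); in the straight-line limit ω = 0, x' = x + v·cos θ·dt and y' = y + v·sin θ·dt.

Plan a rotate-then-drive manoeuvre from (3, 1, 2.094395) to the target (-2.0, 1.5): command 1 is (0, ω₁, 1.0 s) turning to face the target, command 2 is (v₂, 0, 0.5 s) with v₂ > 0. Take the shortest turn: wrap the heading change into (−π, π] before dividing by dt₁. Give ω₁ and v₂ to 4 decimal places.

ω₁ = 0.9475, v₂ = 10.0499

heading to target = atan2(1.5−1, -2−3) = 3.0419
Δθ = wrap(3.0419 − 2.0944) = 0.9475; ω₁ = Δθ/dt₁ = 0.9475
distance = √((-2−3)² + (1.5−1)²) = 5.0249; v₂ = distance/dt₂ = 10.0499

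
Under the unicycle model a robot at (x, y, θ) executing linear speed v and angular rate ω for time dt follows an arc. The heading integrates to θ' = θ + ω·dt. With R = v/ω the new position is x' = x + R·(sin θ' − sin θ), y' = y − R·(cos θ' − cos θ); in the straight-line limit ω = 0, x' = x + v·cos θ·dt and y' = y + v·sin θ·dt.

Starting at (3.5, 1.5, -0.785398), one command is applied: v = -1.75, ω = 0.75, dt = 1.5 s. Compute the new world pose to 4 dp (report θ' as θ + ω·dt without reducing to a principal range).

(1.0728, 2.0502, 0.3396)

θ' = -0.7854 + 0.75·1.5 = 0.3396
R = v/ω = -1.75/0.75 = -2.3333
x' = 3.5 + -2.3333·(sin 0.3396 − sin -0.7854) = 1.0728
y' = 1.5 − -2.3333·(cos 0.3396 − cos -0.7854) = 2.0502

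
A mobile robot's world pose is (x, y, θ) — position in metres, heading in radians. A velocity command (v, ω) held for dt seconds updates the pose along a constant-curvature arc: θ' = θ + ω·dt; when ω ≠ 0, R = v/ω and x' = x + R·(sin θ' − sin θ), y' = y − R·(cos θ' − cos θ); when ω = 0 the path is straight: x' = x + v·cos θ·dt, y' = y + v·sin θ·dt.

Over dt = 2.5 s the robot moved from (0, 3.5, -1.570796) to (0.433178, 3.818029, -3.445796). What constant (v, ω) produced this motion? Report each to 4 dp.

v = -0.2500, ω = -0.7500

Δθ = -3.445796 − -1.570796 = -1.875000
ω = Δθ/dt = -1.875000/2.5 = -0.7500
R = Δx/(sin θ' − sin θ) = 0.3333
v = R·ω = 0.3333·-0.7500 = -0.2500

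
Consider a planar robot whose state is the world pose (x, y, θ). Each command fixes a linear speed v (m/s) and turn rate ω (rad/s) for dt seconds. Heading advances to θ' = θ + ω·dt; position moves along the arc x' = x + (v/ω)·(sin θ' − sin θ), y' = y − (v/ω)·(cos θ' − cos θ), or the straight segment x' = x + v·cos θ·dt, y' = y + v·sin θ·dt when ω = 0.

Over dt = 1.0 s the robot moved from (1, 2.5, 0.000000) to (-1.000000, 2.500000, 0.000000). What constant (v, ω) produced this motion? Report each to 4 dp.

v = -2.0000, ω = 0.0000

Δθ = 0.000000 − 0.000000 = 0.000000
ω = Δθ/dt = 0.000000/1.0 = 0.0000
ω = 0 → v = (Δx·cos θ + Δy·sin θ)/dt = -2.0000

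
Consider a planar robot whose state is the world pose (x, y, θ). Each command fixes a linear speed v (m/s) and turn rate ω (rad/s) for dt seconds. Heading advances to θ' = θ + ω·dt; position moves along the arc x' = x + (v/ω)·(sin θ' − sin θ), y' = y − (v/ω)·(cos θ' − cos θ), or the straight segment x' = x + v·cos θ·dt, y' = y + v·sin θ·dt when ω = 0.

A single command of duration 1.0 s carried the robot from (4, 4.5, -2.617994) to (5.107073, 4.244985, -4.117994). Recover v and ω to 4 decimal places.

v = -1.2500, ω = -1.5000

Δθ = -4.117994 − -2.617994 = -1.500000
ω = Δθ/dt = -1.500000/1.0 = -1.5000
R = Δx/(sin θ' − sin θ) = 0.8333
v = R·ω = 0.8333·-1.5000 = -1.2500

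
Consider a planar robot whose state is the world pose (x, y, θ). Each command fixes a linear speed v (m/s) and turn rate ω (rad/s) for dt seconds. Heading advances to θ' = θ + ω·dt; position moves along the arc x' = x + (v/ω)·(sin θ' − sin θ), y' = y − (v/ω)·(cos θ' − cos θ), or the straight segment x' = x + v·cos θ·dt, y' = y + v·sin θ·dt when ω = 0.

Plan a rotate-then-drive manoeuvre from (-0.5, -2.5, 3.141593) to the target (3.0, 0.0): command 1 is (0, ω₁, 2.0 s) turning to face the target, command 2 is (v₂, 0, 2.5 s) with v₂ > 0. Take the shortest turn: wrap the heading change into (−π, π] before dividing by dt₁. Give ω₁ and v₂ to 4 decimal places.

ω₁ = -1.2607, v₂ = 1.7205

heading to target = atan2(0−-2.5, 3−-0.5) = 0.6202
Δθ = wrap(0.6202 − 3.1416) = -2.5213; ω₁ = Δθ/dt₁ = -1.2607
distance = √((3−-0.5)² + (0−-2.5)²) = 4.3012; v₂ = distance/dt₂ = 1.7205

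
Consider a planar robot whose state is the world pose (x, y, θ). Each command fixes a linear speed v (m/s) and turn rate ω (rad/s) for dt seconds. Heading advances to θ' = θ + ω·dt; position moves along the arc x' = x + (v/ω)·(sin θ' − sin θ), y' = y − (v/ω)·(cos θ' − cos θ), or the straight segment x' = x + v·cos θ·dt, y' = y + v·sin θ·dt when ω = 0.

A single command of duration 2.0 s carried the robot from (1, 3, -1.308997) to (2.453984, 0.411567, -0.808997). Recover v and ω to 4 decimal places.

v = 1.5000, ω = 0.2500

Δθ = -0.808997 − -1.308997 = 0.500000
ω = Δθ/dt = 0.500000/2.0 = 0.2500
R = −Δy/(cos θ' − cos θ) = 6.0000
v = R·ω = 6.0000·0.2500 = 1.5000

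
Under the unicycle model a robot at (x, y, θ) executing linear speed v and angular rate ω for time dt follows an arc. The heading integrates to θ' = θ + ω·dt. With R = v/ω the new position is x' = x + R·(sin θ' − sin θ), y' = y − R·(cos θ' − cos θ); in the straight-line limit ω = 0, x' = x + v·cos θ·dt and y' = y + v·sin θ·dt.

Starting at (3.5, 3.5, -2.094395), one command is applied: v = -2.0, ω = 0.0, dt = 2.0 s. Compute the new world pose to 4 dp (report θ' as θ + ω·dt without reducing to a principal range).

(5.5000, 6.9641, -2.0944)

θ' = -2.0944 + 0.0·2.0 = -2.0944
ω = 0 → straight: x' = 3.5 + -2.0·cos(-2.0944)·2.0 = 5.5000
y' = 3.5 + -2.0·sin(-2.0944)·2.0 = 6.9641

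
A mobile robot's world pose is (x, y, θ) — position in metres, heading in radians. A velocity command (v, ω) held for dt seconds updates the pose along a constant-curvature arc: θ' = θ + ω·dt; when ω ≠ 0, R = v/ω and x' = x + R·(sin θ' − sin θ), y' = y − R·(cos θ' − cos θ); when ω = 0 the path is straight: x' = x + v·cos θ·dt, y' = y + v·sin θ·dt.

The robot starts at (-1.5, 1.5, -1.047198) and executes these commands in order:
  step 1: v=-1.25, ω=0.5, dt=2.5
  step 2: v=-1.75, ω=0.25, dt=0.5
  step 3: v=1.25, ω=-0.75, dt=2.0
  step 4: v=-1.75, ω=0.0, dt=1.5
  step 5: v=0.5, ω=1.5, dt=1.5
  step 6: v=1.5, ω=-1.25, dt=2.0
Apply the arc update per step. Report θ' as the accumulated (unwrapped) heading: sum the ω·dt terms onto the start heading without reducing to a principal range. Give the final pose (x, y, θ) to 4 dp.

step 1: θ'=0.2028 (R=-2.5000) → pose (-4.1686, 2.6988, 0.2028)
step 2: θ'=0.3278 (R=-7.0000) → pose (-5.0124, 2.4695, 0.3278)
step 3: θ'=-1.1722 (R=-1.6667) → pose (-2.9398, 1.5384, -1.1722)
step 4: θ'=-1.1722 (straight) → pose (-3.9587, 3.9577, -1.1722)
step 5: θ'=1.0778 (R=0.3333) → pose (-3.3578, 3.9293, 1.0778)
step 6: θ'=-1.4222 (R=-1.2000) → pose (-1.1139, 3.5390, -1.4222)

(-1.1139, 3.5390, -1.4222)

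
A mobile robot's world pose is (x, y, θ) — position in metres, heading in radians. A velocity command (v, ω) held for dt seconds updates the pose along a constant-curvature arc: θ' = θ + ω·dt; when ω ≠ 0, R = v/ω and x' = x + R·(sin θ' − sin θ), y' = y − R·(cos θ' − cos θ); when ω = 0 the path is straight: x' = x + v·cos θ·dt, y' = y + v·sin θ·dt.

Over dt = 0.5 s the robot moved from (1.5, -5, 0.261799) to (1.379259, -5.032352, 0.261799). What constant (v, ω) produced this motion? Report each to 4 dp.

v = -0.2500, ω = 0.0000

Δθ = 0.261799 − 0.261799 = 0.000000
ω = Δθ/dt = 0.000000/0.5 = 0.0000
ω = 0 → v = (Δx·cos θ + Δy·sin θ)/dt = -0.2500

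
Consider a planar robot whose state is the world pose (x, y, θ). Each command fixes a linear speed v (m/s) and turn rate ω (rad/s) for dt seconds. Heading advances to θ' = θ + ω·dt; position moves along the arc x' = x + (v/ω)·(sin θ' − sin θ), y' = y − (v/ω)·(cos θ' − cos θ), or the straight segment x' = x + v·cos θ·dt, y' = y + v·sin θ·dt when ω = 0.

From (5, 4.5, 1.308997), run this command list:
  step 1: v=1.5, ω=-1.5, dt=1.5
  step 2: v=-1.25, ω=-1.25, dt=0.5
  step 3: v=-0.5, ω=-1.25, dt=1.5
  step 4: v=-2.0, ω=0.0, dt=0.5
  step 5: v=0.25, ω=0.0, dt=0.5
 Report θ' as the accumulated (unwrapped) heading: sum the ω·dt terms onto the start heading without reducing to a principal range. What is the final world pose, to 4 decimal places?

(7.9363, 5.5404, -3.4410)

step 1: θ'=-0.9410 (R=-1.0000) → pose (6.7741, 4.8302, -0.9410)
step 2: θ'=-1.5660 (R=1.0000) → pose (6.5822, 5.4143, -1.5660)
step 3: θ'=-3.4410 (R=0.4000) → pose (7.1002, 5.7985, -3.4410)
step 4: θ'=-3.4410 (straight) → pose (8.0557, 5.5035, -3.4410)
step 5: θ'=-3.4410 (straight) → pose (7.9363, 5.5404, -3.4410)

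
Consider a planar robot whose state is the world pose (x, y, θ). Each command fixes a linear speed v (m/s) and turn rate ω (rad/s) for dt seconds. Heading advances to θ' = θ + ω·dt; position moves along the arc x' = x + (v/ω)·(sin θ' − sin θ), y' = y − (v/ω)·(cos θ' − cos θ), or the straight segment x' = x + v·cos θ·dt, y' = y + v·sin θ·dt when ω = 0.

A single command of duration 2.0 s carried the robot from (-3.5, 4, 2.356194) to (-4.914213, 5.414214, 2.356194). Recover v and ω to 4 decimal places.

Δθ = 2.356194 − 2.356194 = 0.000000
ω = Δθ/dt = 0.000000/2.0 = 0.0000
ω = 0 → v = (Δx·cos θ + Δy·sin θ)/dt = 1.0000

v = 1.0000, ω = 0.0000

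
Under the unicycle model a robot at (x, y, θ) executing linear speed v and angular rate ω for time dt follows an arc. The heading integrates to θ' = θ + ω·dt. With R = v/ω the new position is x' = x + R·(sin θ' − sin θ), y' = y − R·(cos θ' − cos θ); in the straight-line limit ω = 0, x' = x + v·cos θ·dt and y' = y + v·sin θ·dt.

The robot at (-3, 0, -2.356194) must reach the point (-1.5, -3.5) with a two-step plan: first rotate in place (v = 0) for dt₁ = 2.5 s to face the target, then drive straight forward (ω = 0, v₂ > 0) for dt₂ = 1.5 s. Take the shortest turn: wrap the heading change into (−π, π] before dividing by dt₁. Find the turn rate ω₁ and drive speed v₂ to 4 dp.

heading to target = atan2(-3.5−0, -1.5−-3) = -1.1659
Δθ = wrap(-1.1659 − -2.3562) = 1.1903; ω₁ = Δθ/dt₁ = 0.4761
distance = √((-1.5−-3)² + (-3.5−0)²) = 3.8079; v₂ = distance/dt₂ = 2.5386

ω₁ = 0.4761, v₂ = 2.5386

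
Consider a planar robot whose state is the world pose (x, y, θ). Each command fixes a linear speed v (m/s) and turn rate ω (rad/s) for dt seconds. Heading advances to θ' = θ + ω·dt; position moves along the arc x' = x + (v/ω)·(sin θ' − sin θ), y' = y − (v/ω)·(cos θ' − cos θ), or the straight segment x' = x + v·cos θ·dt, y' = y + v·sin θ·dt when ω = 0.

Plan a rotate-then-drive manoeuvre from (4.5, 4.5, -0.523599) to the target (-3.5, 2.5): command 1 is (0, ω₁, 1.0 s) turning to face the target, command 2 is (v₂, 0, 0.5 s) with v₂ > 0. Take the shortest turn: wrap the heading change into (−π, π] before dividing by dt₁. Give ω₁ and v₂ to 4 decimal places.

heading to target = atan2(2.5−4.5, -3.5−4.5) = -2.8966
Δθ = wrap(-2.8966 − -0.5236) = -2.3730; ω₁ = Δθ/dt₁ = -2.3730
distance = √((-3.5−4.5)² + (2.5−4.5)²) = 8.2462; v₂ = distance/dt₂ = 16.4924

ω₁ = -2.3730, v₂ = 16.4924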